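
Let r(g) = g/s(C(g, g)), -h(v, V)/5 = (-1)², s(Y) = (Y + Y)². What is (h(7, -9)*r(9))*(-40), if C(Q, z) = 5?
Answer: 18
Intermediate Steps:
s(Y) = 4*Y² (s(Y) = (2*Y)² = 4*Y²)
h(v, V) = -5 (h(v, V) = -5*(-1)² = -5*1 = -5)
r(g) = g/100 (r(g) = g/((4*5²)) = g/((4*25)) = g/100)
(h(7, -9)*r(9))*(-40) = -9/20*(-40) = 18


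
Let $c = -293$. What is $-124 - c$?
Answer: $169$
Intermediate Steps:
$-124 - c = -124 - -293 = -124 + 293 = 169$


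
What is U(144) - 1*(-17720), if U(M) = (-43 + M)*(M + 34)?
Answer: 35698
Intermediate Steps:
U(M) = (-43 + M)*(34 + M)
U(144) - 1*(-17720) = (-1462 + 144**2 - 9*144) - 1*(-17720) = (-1462 + 20736 - 1296) + 17720 = 17978 + 17720 = 35698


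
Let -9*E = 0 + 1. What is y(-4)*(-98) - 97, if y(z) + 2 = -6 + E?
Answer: 6281/9 ≈ 697.89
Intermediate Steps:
E = -1/9 (E = -(0 + 1)/9 = -1/9*1 = -1/9 ≈ -0.11111)
y(z) = -73/9 (y(z) = -2 + (-6 - 1/9) = -2 - 55/9 = -73/9)
y(-4)*(-98) - 97 = -73/9*(-98) - 97 = 7154/9 - 97 = 6281/9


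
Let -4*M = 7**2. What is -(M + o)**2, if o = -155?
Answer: -447561/16 ≈ -27973.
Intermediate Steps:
M = -49/4 (M = -1/4*7**2 = -1/4*49 = -49/4 ≈ -12.250)
-(M + o)**2 = -(-49/4 - 155)**2 = -(-669/4)**2 = -1*447561/16 = -447561/16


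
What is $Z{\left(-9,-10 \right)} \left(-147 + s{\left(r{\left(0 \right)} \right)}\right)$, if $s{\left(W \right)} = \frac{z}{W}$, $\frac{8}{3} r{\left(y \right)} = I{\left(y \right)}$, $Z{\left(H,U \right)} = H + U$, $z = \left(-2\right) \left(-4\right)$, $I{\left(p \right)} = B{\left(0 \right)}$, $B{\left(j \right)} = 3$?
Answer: $\frac{23921}{9} \approx 2657.9$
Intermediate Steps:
$I{\left(p \right)} = 3$
$z = 8$
$r{\left(y \right)} = \frac{9}{8}$ ($r{\left(y \right)} = \frac{3}{8} \cdot 3 = \frac{9}{8}$)
$s{\left(W \right)} = \frac{8}{W}$
$Z{\left(-9,-10 \right)} \left(-147 + s{\left(r{\left(0 \right)} \right)}\right) = \left(-9 - 10\right) \left(-147 + \frac{8}{\frac{9}{8}}\right) = - 19 \left(-147 + 8 \cdot \frac{8}{9}\right) = - 19 \left(-147 + \frac{64}{9}\right) = \left(-19\right) \left(- \frac{1259}{9}\right) = \frac{23921}{9}$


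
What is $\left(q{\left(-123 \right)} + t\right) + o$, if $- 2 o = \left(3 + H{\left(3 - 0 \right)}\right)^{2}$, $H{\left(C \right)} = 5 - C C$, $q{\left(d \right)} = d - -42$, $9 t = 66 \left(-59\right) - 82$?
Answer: $- \frac{9419}{18} \approx -523.28$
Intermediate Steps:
$t = - \frac{3976}{9}$ ($t = \frac{66 \left(-59\right) - 82}{9} = \frac{-3894 - 82}{9} = \frac{1}{9} \left(-3976\right) = - \frac{3976}{9} \approx -441.78$)
$q{\left(d \right)} = 42 + d$ ($q{\left(d \right)} = d + 42 = 42 + d$)
$H{\left(C \right)} = 5 - C^{2}$
$o = - \frac{1}{2}$ ($o = - \frac{\left(3 + \left(5 - \left(3 - 0\right)^{2}\right)\right)^{2}}{2} = - \frac{\left(3 + \left(5 - \left(3 + 0\right)^{2}\right)\right)^{2}}{2} = - \frac{\left(3 + \left(5 - 3^{2}\right)\right)^{2}}{2} = - \frac{\left(3 + \left(5 - 9\right)\right)^{2}}{2} = - \frac{\left(3 - 4\right)^{2}}{2} = - \frac{\left(-1\right)^{2}}{2} = \left(- \frac{1}{2}\right) 1 = - \frac{1}{2} \approx -0.5$)
$\left(q{\left(-123 \right)} + t\right) + o = \left(\left(42 - 123\right) - \frac{3976}{9}\right) - \frac{1}{2} = \left(-81 - \frac{3976}{9}\right) - \frac{1}{2} = - \frac{4705}{9} - \frac{1}{2} = - \frac{9419}{18}$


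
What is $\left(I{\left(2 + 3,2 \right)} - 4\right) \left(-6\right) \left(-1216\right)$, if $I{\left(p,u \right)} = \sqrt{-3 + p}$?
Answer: $-29184 + 7296 \sqrt{2} \approx -18866.0$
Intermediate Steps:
$\left(I{\left(2 + 3,2 \right)} - 4\right) \left(-6\right) \left(-1216\right) = \left(\sqrt{-3 + \left(2 + 3\right)} - 4\right) \left(-6\right) \left(-1216\right) = \left(\sqrt{-3 + 5} - 4\right) \left(-6\right) \left(-1216\right) = \left(\sqrt{2} - 4\right) \left(-6\right) \left(-1216\right) = \left(-4 + \sqrt{2}\right) \left(-6\right) \left(-1216\right) = \left(24 - 6 \sqrt{2}\right) \left(-1216\right) = -29184 + 7296 \sqrt{2}$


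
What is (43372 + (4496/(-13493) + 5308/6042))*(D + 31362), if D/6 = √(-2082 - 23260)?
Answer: 18482327042274188/13587451 + 3535934004644*I*√25342/13587451 ≈ 1.3602e+9 + 4.1427e+7*I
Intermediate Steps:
D = 6*I*√25342 (D = 6*√(-2082 - 23260) = 6*√(-25342) = 6*(I*√25342) = 6*I*√25342 ≈ 955.15*I)
(43372 + (4496/(-13493) + 5308/6042))*(D + 31362) = (43372 + (4496/(-13493) + 5308/6042))*(6*I*√25342 + 31362) = (43372 + (4496*(-1/13493) + 5308*(1/6042)))*(31362 + 6*I*√25342) = (43372 + (-4496/13493 + 2654/3021))*(31362 + 6*I*√25342) = (43372 + 22228006/40762353)*(31362 + 6*I*√25342) = 1767967002322*(31362 + 6*I*√25342)/40762353 = 18482327042274188/13587451 + 3535934004644*I*√25342/13587451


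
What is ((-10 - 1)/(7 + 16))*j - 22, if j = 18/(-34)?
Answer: -8503/391 ≈ -21.747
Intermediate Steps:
j = -9/17 (j = 18*(-1/34) = -9/17 ≈ -0.52941)
((-10 - 1)/(7 + 16))*j - 22 = ((-10 - 1)/(7 + 16))*(-9/17) - 22 = -11/23*(-9/17) - 22 = 99/391 - 22 = -8503/391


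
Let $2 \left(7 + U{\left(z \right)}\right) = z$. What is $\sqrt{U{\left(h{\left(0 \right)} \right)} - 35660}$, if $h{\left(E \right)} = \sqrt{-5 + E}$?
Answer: $\frac{\sqrt{-142668 + 2 i \sqrt{5}}}{2} \approx 0.00296 + 188.86 i$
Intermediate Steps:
$U{\left(z \right)} = -7 + \frac{z}{2}$
$\sqrt{U{\left(h{\left(0 \right)} \right)} - 35660} = \sqrt{\left(-7 + \frac{\sqrt{-5 + 0}}{2}\right) - 35660} = \sqrt{\left(-7 + \frac{\sqrt{-5}}{2}\right) - 35660} = \sqrt{\left(-7 + \frac{i \sqrt{5}}{2}\right) - 35660} = \sqrt{-35667 + \frac{i \sqrt{5}}{2}}$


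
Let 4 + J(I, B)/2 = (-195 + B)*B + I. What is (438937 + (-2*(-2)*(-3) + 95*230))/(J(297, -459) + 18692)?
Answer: 18431/24786 ≈ 0.74361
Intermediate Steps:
J(I, B) = -8 + 2*I + 2*B*(-195 + B) (J(I, B) = -8 + 2*((-195 + B)*B + I) = -8 + 2*(B*(-195 + B) + I) = -8 + 2*(I + B*(-195 + B)) = -8 + (2*I + 2*B*(-195 + B)) = -8 + 2*I + 2*B*(-195 + B))
(438937 + (-2*(-2)*(-3) + 95*230))/(J(297, -459) + 18692) = (438937 + (-2*(-2)*(-3) + 95*230))/((-8 - 390*(-459) + 2*297 + 2*(-459)**2) + 18692) = (438937 + (4*(-3) + 21850))/((-8 + 179010 + 594 + 2*210681) + 18692) = (438937 + (-12 + 21850))/((-8 + 179010 + 594 + 421362) + 18692) = (438937 + 21838)/(600958 + 18692) = 460775/619650 = 460775*(1/619650) = 18431/24786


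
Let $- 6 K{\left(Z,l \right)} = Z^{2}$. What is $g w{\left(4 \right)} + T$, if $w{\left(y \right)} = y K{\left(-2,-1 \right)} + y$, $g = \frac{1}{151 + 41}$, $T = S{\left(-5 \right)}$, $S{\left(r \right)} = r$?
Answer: $- \frac{719}{144} \approx -4.9931$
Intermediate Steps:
$T = -5$
$K{\left(Z,l \right)} = - \frac{Z^{2}}{6}$
$g = \frac{1}{192} \approx 0.0052083$
$w{\left(y \right)} = \frac{y}{3}$ ($w{\left(y \right)} = y \left(- \frac{\left(-2\right)^{2}}{6}\right) + y = y \left(\left(- \frac{1}{6}\right) 4\right) + y = y \left(- \frac{2}{3}\right) + y = - \frac{2 y}{3} + y = \frac{y}{3}$)
$g w{\left(4 \right)} + T = \frac{\frac{1}{3} \cdot 4}{192} - 5 = \frac{1}{192} \cdot \frac{4}{3} - 5 = \frac{1}{144} - 5 = - \frac{719}{144}$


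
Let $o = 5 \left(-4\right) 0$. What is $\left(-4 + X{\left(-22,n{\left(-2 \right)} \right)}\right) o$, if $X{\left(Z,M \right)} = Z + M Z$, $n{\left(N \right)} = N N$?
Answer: $0$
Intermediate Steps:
$n{\left(N \right)} = N^{2}$
$o = 0$ ($o = \left(-20\right) 0 = 0$)
$\left(-4 + X{\left(-22,n{\left(-2 \right)} \right)}\right) o = \left(-4 - 22 \left(1 + \left(-2\right)^{2}\right)\right) 0 = \left(-4 - 22 \left(1 + 4\right)\right) 0 = \left(-4 - 110\right) 0 = \left(-114\right) 0 = 0$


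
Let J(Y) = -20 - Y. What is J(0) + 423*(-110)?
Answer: -46550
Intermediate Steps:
J(0) + 423*(-110) = (-20 - 1*0) + 423*(-110) = (-20 + 0) - 46530 = -20 - 46530 = -46550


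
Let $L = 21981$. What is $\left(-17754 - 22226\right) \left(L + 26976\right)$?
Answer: $-1957300860$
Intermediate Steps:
$\left(-17754 - 22226\right) \left(L + 26976\right) = \left(-17754 - 22226\right) \left(21981 + 26976\right) = \left(-39980\right) 48957 = -1957300860$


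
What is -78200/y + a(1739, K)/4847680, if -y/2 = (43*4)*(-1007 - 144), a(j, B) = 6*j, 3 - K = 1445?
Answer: -23434831019/119963113120 ≈ -0.19535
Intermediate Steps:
K = -1442 (K = 3 - 1*1445 = 3 - 1445 = -1442)
y = 395944 (y = -2*43*4*(-1007 - 144) = -344*(-1151) = -2*(-197972) = 395944)
-78200/y + a(1739, K)/4847680 = -78200/395944 + (6*1739)/4847680 = -78200*1/395944 + 10434*(1/4847680) = -9775/49493 + 5217/2423840 = -23434831019/119963113120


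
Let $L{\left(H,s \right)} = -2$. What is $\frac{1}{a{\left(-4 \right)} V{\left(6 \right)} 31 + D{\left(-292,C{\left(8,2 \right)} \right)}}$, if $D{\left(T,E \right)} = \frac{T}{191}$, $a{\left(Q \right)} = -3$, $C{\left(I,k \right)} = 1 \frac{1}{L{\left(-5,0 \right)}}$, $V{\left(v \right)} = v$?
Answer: $- \frac{191}{106870} \approx -0.0017872$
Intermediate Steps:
$C{\left(I,k \right)} = - \frac{1}{2}$ ($C{\left(I,k \right)} = 1 \frac{1}{-2} = 1 \left(- \frac{1}{2}\right) = - \frac{1}{2}$)
$D{\left(T,E \right)} = \frac{T}{191}$ ($D{\left(T,E \right)} = T \frac{1}{191} = \frac{T}{191}$)
$\frac{1}{a{\left(-4 \right)} V{\left(6 \right)} 31 + D{\left(-292,C{\left(8,2 \right)} \right)}} = \frac{1}{\left(-3\right) 6 \cdot 31 + \frac{1}{191} \left(-292\right)} = \frac{1}{\left(-18\right) 31 - \frac{292}{191}} = \frac{1}{-558 - \frac{292}{191}} = \frac{1}{- \frac{106870}{191}} = - \frac{191}{106870}$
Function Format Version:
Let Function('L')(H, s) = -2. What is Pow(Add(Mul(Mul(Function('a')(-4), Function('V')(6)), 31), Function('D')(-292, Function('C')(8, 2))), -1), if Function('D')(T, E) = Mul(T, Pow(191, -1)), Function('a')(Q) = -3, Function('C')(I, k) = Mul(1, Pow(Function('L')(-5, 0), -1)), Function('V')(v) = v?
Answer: Rational(-191, 106870) ≈ -0.0017872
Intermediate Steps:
Function('C')(I, k) = Rational(-1, 2) (Function('C')(I, k) = Mul(1, Pow(-2, -1)) = Mul(1, Rational(-1, 2)) = Rational(-1, 2))
Function('D')(T, E) = Mul(Rational(1, 191), T) (Function('D')(T, E) = Mul(T, Rational(1, 191)) = Mul(Rational(1, 191), T))
Pow(Add(Mul(Mul(Function('a')(-4), Function('V')(6)), 31), Function('D')(-292, Function('C')(8, 2))), -1) = Pow(Add(Mul(Mul(-3, 6), 31), Mul(Rational(1, 191), -292)), -1) = Pow(Add(Mul(-18, 31), Rational(-292, 191)), -1) = Pow(Add(-558, Rational(-292, 191)), -1) = Pow(Rational(-106870, 191), -1) = Rational(-191, 106870)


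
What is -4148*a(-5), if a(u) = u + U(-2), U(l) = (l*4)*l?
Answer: -45628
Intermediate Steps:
U(l) = 4*l² (U(l) = (4*l)*l = 4*l²)
a(u) = 16 + u (a(u) = u + 4*(-2)² = u + 4*4 = u + 16 = 16 + u)
-4148*a(-5) = -4148*(16 - 5) = -4148*11 = -45628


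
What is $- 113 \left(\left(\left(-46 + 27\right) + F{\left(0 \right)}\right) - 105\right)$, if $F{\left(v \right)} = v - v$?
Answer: $14012$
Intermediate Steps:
$F{\left(v \right)} = 0$
$- 113 \left(\left(\left(-46 + 27\right) + F{\left(0 \right)}\right) - 105\right) = - 113 \left(\left(\left(-46 + 27\right) + 0\right) - 105\right) = - 113 \left(\left(-19 + 0\right) - 105\right) = - 113 \left(-19 - 105\right) = \left(-113\right) \left(-124\right) = 14012$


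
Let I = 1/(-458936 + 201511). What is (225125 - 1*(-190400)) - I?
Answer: 106966523126/257425 ≈ 4.1553e+5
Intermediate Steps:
I = -1/257425 (I = 1/(-257425) = -1/257425 ≈ -3.8846e-6)
(225125 - 1*(-190400)) - I = (225125 - 1*(-190400)) - 1*(-1/257425) = (225125 + 190400) + 1/257425 = 415525 + 1/257425 = 106966523126/257425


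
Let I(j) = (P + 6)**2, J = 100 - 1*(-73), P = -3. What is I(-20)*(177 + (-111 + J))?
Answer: 2151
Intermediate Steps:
J = 173 (J = 100 + 73 = 173)
I(j) = 9 (I(j) = (-3 + 6)**2 = 3**2 = 9)
I(-20)*(177 + (-111 + J)) = 9*(177 + (-111 + 173)) = 9*(177 + 62) = 9*239 = 2151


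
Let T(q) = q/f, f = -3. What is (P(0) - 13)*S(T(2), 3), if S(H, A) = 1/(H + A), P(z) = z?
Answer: -39/7 ≈ -5.5714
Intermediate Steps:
T(q) = -q/3 (T(q) = q/(-3) = q*(-⅓) = -q/3)
S(H, A) = 1/(A + H)
(P(0) - 13)*S(T(2), 3) = (0 - 13)/(3 - ⅓*2) = -13/(3 - ⅔) = -13/7/3 = -13*3/7 = -39/7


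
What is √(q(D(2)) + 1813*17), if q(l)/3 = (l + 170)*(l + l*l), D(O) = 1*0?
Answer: 7*√629 ≈ 175.56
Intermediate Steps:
D(O) = 0
q(l) = 3*(170 + l)*(l + l²) (q(l) = 3*((l + 170)*(l + l*l)) = 3*((170 + l)*(l + l²)) = 3*(170 + l)*(l + l²))
√(q(D(2)) + 1813*17) = √(3*0*(170 + 0² + 171*0) + 1813*17) = √(3*0*(170 + 0 + 0) + 30821) = √(3*0*170 + 30821) = √(0 + 30821) = √30821 = 7*√629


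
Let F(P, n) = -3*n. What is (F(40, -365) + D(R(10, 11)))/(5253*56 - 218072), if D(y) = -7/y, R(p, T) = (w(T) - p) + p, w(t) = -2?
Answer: 2197/152192 ≈ 0.014436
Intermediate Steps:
R(p, T) = -2 (R(p, T) = (-2 - p) + p = -2)
(F(40, -365) + D(R(10, 11)))/(5253*56 - 218072) = (-3*(-365) - 7/(-2))/(5253*56 - 218072) = (1095 - 7*(-½))/(294168 - 218072) = (1095 + 7/2)/76096 = (2197/2)*(1/76096) = 2197/152192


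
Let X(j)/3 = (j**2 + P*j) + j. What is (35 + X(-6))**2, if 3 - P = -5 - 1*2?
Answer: 3025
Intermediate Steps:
P = 10 (P = 3 - (-5 - 1*2) = 3 - (-5 - 2) = 3 - 1*(-7) = 3 + 7 = 10)
X(j) = 3*j**2 + 33*j (X(j) = 3*((j**2 + 10*j) + j) = 3*(j**2 + 11*j) = 3*j**2 + 33*j)
(35 + X(-6))**2 = (35 + 3*(-6)*(11 - 6))**2 = (35 + 3*(-6)*5)**2 = (35 - 90)**2 = (-55)**2 = 3025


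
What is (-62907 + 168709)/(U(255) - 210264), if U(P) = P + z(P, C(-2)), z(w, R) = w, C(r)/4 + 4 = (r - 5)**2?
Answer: -52901/104877 ≈ -0.50441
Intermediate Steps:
C(r) = -16 + 4*(-5 + r)**2 (C(r) = -16 + 4*(r - 5)**2 = -16 + 4*(-5 + r)**2)
U(P) = 2*P (U(P) = P + P = 2*P)
(-62907 + 168709)/(U(255) - 210264) = (-62907 + 168709)/(2*255 - 210264) = 105802/(510 - 210264) = 105802/(-209754) = 105802*(-1/209754) = -52901/104877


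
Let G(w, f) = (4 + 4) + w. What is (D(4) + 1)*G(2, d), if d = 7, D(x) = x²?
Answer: 170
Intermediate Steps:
G(w, f) = 8 + w
(D(4) + 1)*G(2, d) = (4² + 1)*(8 + 2) = (16 + 1)*10 = 17*10 = 170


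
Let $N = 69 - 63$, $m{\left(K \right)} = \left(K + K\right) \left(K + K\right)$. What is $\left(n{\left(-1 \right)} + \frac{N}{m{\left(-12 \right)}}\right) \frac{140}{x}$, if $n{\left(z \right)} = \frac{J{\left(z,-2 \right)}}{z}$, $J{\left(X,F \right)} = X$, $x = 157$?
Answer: $\frac{3395}{3768} \approx 0.90101$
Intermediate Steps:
$m{\left(K \right)} = 4 K^{2}$ ($m{\left(K \right)} = 2 K 2 K = 4 K^{2}$)
$n{\left(z \right)} = 1$ ($n{\left(z \right)} = \frac{z}{z} = 1$)
$N = 6$ ($N = 69 - 63 = 6$)
$\left(n{\left(-1 \right)} + \frac{N}{m{\left(-12 \right)}}\right) \frac{140}{x} = \left(1 + \frac{6}{4 \left(-12\right)^{2}}\right) \frac{140}{157} = \left(1 + \frac{6}{4 \cdot 144}\right) 140 \cdot \frac{1}{157} = \left(1 + \frac{6}{576}\right) \frac{140}{157} = \left(1 + 6 \cdot \frac{1}{576}\right) \frac{140}{157} = \left(1 + \frac{1}{96}\right) \frac{140}{157} = \frac{97}{96} \cdot \frac{140}{157} = \frac{3395}{3768}$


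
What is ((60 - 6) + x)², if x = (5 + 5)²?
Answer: 23716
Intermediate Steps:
x = 100 (x = 10² = 100)
((60 - 6) + x)² = ((60 - 6) + 100)² = (54 + 100)² = 154² = 23716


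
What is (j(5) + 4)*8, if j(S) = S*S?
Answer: 232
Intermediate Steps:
j(S) = S²
(j(5) + 4)*8 = (5² + 4)*8 = (25 + 4)*8 = 29*8 = 232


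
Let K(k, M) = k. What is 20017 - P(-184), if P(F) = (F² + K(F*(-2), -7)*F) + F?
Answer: 54057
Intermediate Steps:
P(F) = F - F² (P(F) = (F² + (F*(-2))*F) + F = (F² + (-2*F)*F) + F = (F² - 2*F²) + F = -F² + F = F - F²)
20017 - P(-184) = 20017 - (-184)*(1 - 1*(-184)) = 20017 - (-184)*(1 + 184) = 20017 - (-184)*185 = 20017 - 1*(-34040) = 20017 + 34040 = 54057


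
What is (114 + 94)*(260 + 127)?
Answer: 80496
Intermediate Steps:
(114 + 94)*(260 + 127) = 208*387 = 80496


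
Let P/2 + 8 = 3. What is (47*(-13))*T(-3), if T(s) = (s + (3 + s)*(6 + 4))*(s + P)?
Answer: -23829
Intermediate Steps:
P = -10 (P = -16 + 2*3 = -16 + 6 = -10)
T(s) = (-10 + s)*(30 + 11*s) (T(s) = (s + (3 + s)*(6 + 4))*(s - 10) = (s + (3 + s)*10)*(-10 + s) = (s + (30 + 10*s))*(-10 + s) = (30 + 11*s)*(-10 + s) = (-10 + s)*(30 + 11*s))
(47*(-13))*T(-3) = (47*(-13))*(-300 - 80*(-3) + 11*(-3)²) = -611*(-300 + 240 + 11*9) = -611*(-300 + 240 + 99) = -611*39 = -23829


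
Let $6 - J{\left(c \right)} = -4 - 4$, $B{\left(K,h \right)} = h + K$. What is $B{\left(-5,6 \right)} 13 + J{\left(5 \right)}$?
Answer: $27$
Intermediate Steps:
$B{\left(K,h \right)} = K + h$
$J{\left(c \right)} = 14$ ($J{\left(c \right)} = 6 - \left(-4 - 4\right) = 6 - -8 = 6 + 8 = 14$)
$B{\left(-5,6 \right)} 13 + J{\left(5 \right)} = \left(-5 + 6\right) 13 + 14 = 1 \cdot 13 + 14 = 13 + 14 = 27$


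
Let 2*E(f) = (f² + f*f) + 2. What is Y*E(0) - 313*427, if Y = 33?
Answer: -133618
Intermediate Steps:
E(f) = 1 + f² (E(f) = ((f² + f*f) + 2)/2 = ((f² + f²) + 2)/2 = (2*f² + 2)/2 = (2 + 2*f²)/2 = 1 + f²)
Y*E(0) - 313*427 = 33*(1 + 0²) - 313*427 = 33*(1 + 0) - 133651 = 33*1 - 133651 = 33 - 133651 = -133618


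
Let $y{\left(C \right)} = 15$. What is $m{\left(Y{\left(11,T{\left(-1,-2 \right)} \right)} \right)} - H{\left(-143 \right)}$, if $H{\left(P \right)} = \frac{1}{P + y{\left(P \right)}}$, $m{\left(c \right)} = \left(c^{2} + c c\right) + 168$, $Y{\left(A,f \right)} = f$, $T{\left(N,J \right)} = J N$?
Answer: $\frac{22529}{128} \approx 176.01$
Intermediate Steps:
$m{\left(c \right)} = 168 + 2 c^{2}$ ($m{\left(c \right)} = \left(c^{2} + c^{2}\right) + 168 = 2 c^{2} + 168 = 168 + 2 c^{2}$)
$H{\left(P \right)} = \frac{1}{15 + P}$ ($H{\left(P \right)} = \frac{1}{P + 15} = \frac{1}{15 + P}$)
$m{\left(Y{\left(11,T{\left(-1,-2 \right)} \right)} \right)} - H{\left(-143 \right)} = \left(168 + 2 \left(\left(-2\right) \left(-1\right)\right)^{2}\right) - \frac{1}{15 - 143} = \left(168 + 2 \cdot 2^{2}\right) - \frac{1}{-128} = \left(168 + 2 \cdot 4\right) - - \frac{1}{128} = \left(168 + 8\right) + \frac{1}{128} = 176 + \frac{1}{128} = \frac{22529}{128}$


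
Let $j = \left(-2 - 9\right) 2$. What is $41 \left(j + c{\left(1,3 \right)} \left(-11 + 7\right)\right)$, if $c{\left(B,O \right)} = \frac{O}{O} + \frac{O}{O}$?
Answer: $-1230$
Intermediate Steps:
$j = -22$ ($j = \left(-11\right) 2 = -22$)
$c{\left(B,O \right)} = 2$ ($c{\left(B,O \right)} = 1 + 1 = 2$)
$41 \left(j + c{\left(1,3 \right)} \left(-11 + 7\right)\right) = 41 \left(-22 + 2 \left(-11 + 7\right)\right) = 41 \left(-22 + 2 \left(-4\right)\right) = 41 \left(-22 - 8\right) = 41 \left(-30\right) = -1230$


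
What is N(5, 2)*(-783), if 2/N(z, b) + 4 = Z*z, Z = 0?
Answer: 783/2 ≈ 391.50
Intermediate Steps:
N(z, b) = -½ (N(z, b) = 2/(-4 + 0*z) = 2/(-4 + 0) = 2/(-4) = 2*(-¼) = -½)
N(5, 2)*(-783) = -½*(-783) = 783/2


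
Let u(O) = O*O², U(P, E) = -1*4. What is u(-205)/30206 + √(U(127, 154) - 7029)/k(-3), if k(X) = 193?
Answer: -8615125/30206 + I*√7033/193 ≈ -285.21 + 0.43452*I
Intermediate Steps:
U(P, E) = -4
u(O) = O³
u(-205)/30206 + √(U(127, 154) - 7029)/k(-3) = (-205)³/30206 + √(-4 - 7029)/193 = -8615125*1/30206 + √(-7033)*(1/193) = -8615125/30206 + (I*√7033)*(1/193) = -8615125/30206 + I*√7033/193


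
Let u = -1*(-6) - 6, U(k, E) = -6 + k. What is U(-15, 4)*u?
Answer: 0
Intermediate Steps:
u = 0 (u = 6 - 6 = 0)
U(-15, 4)*u = (-6 - 15)*0 = -21*0 = 0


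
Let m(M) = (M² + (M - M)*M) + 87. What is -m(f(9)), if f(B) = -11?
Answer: -208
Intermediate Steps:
m(M) = 87 + M² (m(M) = (M² + 0*M) + 87 = (M² + 0) + 87 = M² + 87 = 87 + M²)
-m(f(9)) = -(87 + (-11)²) = -(87 + 121) = -1*208 = -208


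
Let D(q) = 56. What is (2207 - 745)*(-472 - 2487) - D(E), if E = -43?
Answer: -4326114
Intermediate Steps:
(2207 - 745)*(-472 - 2487) - D(E) = (2207 - 745)*(-472 - 2487) - 1*56 = 1462*(-2959) - 56 = -4326058 - 56 = -4326114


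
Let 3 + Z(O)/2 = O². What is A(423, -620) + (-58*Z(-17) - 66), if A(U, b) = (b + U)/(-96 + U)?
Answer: -10870331/327 ≈ -33243.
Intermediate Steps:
Z(O) = -6 + 2*O²
A(U, b) = (U + b)/(-96 + U)
A(423, -620) + (-58*Z(-17) - 66) = (423 - 620)/(-96 + 423) + (-58*(-6 + 2*(-17)²) - 66) = -197/327 + (-58*(-6 + 2*289) - 66) = (1/327)*(-197) + (-58*(-6 + 578) - 66) = -197/327 + (-58*572 - 66) = -197/327 + (-33176 - 66) = -197/327 - 33242 = -10870331/327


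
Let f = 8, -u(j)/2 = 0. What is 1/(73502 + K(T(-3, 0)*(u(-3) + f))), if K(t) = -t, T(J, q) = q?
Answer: 1/73502 ≈ 1.3605e-5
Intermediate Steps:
u(j) = 0 (u(j) = -2*0 = 0)
1/(73502 + K(T(-3, 0)*(u(-3) + f))) = 1/(73502 - 0*(0 + 8)) = 1/(73502 - 0*8) = 1/(73502 - 1*0) = 1/(73502 + 0) = 1/73502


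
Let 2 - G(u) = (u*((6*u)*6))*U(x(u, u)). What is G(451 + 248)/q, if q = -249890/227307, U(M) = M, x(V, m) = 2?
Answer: 799649432589/24989 ≈ 3.2000e+7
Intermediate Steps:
q = -249890/227307 (q = -249890*1/227307 = -249890/227307 ≈ -1.0993)
G(u) = 2 - 72*u² (G(u) = 2 - u*((6*u)*6)*2 = 2 - u*(36*u)*2 = 2 - 36*u²*2 = 2 - 72*u²)
G(451 + 248)/q = (2 - 72*(451 + 248)²)/(-249890/227307) = (2 - 72*699²)*(-227307/249890) = (2 - 72*488601)*(-227307/249890) = (2 - 35179272)*(-227307/249890) = -35179270*(-227307/249890) = 799649432589/24989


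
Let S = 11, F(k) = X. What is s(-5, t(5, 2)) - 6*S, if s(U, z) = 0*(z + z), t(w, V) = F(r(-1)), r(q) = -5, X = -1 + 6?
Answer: -66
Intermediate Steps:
X = 5
F(k) = 5
t(w, V) = 5
s(U, z) = 0 (s(U, z) = 0*(2*z) = 0)
s(-5, t(5, 2)) - 6*S = 0 - 6*11 = 0 - 66 = -66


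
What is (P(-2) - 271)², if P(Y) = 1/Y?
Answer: 294849/4 ≈ 73712.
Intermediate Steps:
(P(-2) - 271)² = (1/(-2) - 271)² = (-½ - 271)² = (-543/2)² = 294849/4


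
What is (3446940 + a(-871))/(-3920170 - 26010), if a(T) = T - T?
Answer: -24621/28187 ≈ -0.87349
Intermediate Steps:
a(T) = 0
(3446940 + a(-871))/(-3920170 - 26010) = (3446940 + 0)/(-3920170 - 26010) = 3446940/(-3920170 - 5202*5) = 3446940/(-3920170 - 26010) = 3446940/(-3946180) = 3446940*(-1/3946180) = -24621/28187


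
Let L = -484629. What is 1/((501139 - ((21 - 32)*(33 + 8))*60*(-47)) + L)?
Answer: -1/1255310 ≈ -7.9662e-7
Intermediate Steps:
1/((501139 - ((21 - 32)*(33 + 8))*60*(-47)) + L) = 1/((501139 - ((21 - 32)*(33 + 8))*60*(-47)) - 484629) = 1/((501139 - -11*41*60*(-47)) - 484629) = 1/((501139 - (-451*60)*(-47)) - 484629) = 1/((501139 - (-27060)*(-47)) - 484629) = 1/((501139 - 1*1271820) - 484629) = 1/((501139 - 1271820) - 484629) = 1/(-770681 - 484629) = 1/(-1255310) = -1/1255310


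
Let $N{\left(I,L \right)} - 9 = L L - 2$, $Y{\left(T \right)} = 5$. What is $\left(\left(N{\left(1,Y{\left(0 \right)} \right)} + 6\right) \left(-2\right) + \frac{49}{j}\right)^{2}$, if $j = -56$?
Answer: $\frac{378225}{64} \approx 5909.8$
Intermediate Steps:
$N{\left(I,L \right)} = 7 + L^{2}$ ($N{\left(I,L \right)} = 9 + \left(L L - 2\right) = 9 + \left(L^{2} - 2\right) = 9 + \left(-2 + L^{2}\right) = 7 + L^{2}$)
$\left(\left(N{\left(1,Y{\left(0 \right)} \right)} + 6\right) \left(-2\right) + \frac{49}{j}\right)^{2} = \left(\left(\left(7 + 5^{2}\right) + 6\right) \left(-2\right) + \frac{49}{-56}\right)^{2} = \left(\left(\left(7 + 25\right) + 6\right) \left(-2\right) + 49 \left(- \frac{1}{56}\right)\right)^{2} = \left(\left(32 + 6\right) \left(-2\right) - \frac{7}{8}\right)^{2} = \left(38 \left(-2\right) - \frac{7}{8}\right)^{2} = \left(-76 - \frac{7}{8}\right)^{2} = \left(- \frac{615}{8}\right)^{2} = \frac{378225}{64}$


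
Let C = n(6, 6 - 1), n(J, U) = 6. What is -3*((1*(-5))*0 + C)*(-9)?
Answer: 162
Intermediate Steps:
C = 6
-3*((1*(-5))*0 + C)*(-9) = -3*((1*(-5))*0 + 6)*(-9) = -3*(-5*0 + 6)*(-9) = -3*(0 + 6)*(-9) = -3*6*(-9) = -18*(-9) = 162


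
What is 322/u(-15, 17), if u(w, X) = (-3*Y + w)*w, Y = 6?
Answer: 322/495 ≈ 0.65051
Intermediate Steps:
u(w, X) = w*(-18 + w) (u(w, X) = (-3*6 + w)*w = (-18 + w)*w = w*(-18 + w))
322/u(-15, 17) = 322/((-15*(-18 - 15))) = 322/((-15*(-33))) = 322/495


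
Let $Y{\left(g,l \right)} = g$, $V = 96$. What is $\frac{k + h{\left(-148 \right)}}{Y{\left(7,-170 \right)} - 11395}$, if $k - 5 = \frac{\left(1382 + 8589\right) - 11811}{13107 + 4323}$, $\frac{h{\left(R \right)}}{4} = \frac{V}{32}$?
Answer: $- \frac{29447}{19849284} \approx -0.0014835$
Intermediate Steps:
$h{\left(R \right)} = 12$ ($h{\left(R \right)} = 4 \cdot \frac{96}{32} = 4 \cdot 96 \cdot \frac{1}{32} = 4 \cdot 3 = 12$)
$k = \frac{8531}{1743}$ ($k = 5 + \frac{\left(1382 + 8589\right) - 11811}{13107 + 4323} = 5 + \frac{9971 - 11811}{17430} = 5 - \frac{184}{1743} = \frac{8531}{1743} \approx 4.8944$)
$\frac{k + h{\left(-148 \right)}}{Y{\left(7,-170 \right)} - 11395} = \frac{\frac{8531}{1743} + 12}{7 - 11395} = \frac{29447}{1743 \left(-11388\right)} = \frac{29447}{1743} \left(- \frac{1}{11388}\right) = - \frac{29447}{19849284}$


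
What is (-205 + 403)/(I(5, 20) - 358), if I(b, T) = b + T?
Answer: -22/37 ≈ -0.59459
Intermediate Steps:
I(b, T) = T + b
(-205 + 403)/(I(5, 20) - 358) = (-205 + 403)/((20 + 5) - 358) = 198/(25 - 358) = 198/(-333) = 198*(-1/333) = -22/37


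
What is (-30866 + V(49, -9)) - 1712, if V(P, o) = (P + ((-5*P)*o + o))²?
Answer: 5007447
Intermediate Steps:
V(P, o) = (P + o - 5*P*o)² (V(P, o) = (P + (-5*P*o + o))² = (P + (o - 5*P*o))² = (P + o - 5*P*o)²)
(-30866 + V(49, -9)) - 1712 = (-30866 + (49 - 9 - 5*49*(-9))²) - 1712 = (-30866 + (49 - 9 + 2205)²) - 1712 = (-30866 + 2245²) - 1712 = (-30866 + 5040025) - 1712 = 5009159 - 1712 = 5007447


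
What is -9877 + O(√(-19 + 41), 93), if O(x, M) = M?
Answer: -9784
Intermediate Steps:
-9877 + O(√(-19 + 41), 93) = -9877 + 93 = -9784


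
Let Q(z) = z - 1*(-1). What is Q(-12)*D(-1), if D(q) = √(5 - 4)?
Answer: -11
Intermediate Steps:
D(q) = 1 (D(q) = √1 = 1)
Q(z) = 1 + z (Q(z) = z + 1 = 1 + z)
Q(-12)*D(-1) = (1 - 12)*1 = -11*1 = -11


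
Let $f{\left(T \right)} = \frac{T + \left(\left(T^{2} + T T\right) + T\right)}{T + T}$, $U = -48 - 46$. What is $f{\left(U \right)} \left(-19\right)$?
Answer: $1767$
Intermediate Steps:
$U = -94$ ($U = -48 - 46 = -94$)
$f{\left(T \right)} = \frac{2 T + 2 T^{2}}{2 T}$ ($f{\left(T \right)} = \frac{T + \left(\left(T^{2} + T^{2}\right) + T\right)}{2 T} = \left(T + \left(2 T^{2} + T\right)\right) \frac{1}{2 T} = \left(T + \left(T + 2 T^{2}\right)\right) \frac{1}{2 T} = \left(2 T + 2 T^{2}\right) \frac{1}{2 T} = \frac{2 T + 2 T^{2}}{2 T}$)
$f{\left(U \right)} \left(-19\right) = \left(1 - 94\right) \left(-19\right) = \left(-93\right) \left(-19\right) = 1767$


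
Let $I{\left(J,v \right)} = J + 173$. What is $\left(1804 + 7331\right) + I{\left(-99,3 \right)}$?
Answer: $9209$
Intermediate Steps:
$I{\left(J,v \right)} = 173 + J$
$\left(1804 + 7331\right) + I{\left(-99,3 \right)} = \left(1804 + 7331\right) + \left(173 - 99\right) = 9135 + 74 = 9209$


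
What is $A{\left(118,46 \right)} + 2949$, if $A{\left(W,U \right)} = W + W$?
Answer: $3185$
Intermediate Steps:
$A{\left(W,U \right)} = 2 W$
$A{\left(118,46 \right)} + 2949 = 2 \cdot 118 + 2949 = 236 + 2949 = 3185$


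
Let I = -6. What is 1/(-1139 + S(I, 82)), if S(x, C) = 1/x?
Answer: -6/6835 ≈ -0.00087783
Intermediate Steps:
1/(-1139 + S(I, 82)) = 1/(-1139 + 1/(-6)) = 1/(-1139 - ⅙) = 1/(-6835/6) = -6/6835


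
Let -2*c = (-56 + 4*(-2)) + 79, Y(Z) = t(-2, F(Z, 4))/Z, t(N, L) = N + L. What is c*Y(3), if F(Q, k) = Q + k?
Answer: -25/2 ≈ -12.500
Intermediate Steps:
t(N, L) = L + N
Y(Z) = (2 + Z)/Z (Y(Z) = ((Z + 4) - 2)/Z = ((4 + Z) - 2)/Z = (2 + Z)/Z)
c = -15/2 (c = -((-56 + 4*(-2)) + 79)/2 = -((-56 - 8) + 79)/2 = -(-64 + 79)/2 = -½*15 = -15/2 ≈ -7.5000)
c*Y(3) = -15*(2 + 3)/(2*3) = -5*5/2 = -15/2*5/3 = -25/2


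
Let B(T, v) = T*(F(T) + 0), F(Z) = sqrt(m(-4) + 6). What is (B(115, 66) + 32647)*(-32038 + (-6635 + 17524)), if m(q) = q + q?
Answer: -690451403 - 2432135*I*sqrt(2) ≈ -6.9045e+8 - 3.4396e+6*I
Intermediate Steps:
m(q) = 2*q
F(Z) = I*sqrt(2) (F(Z) = sqrt(2*(-4) + 6) = sqrt(-8 + 6) = sqrt(-2) = I*sqrt(2))
B(T, v) = I*T*sqrt(2) (B(T, v) = T*(I*sqrt(2) + 0) = T*(I*sqrt(2)) = I*T*sqrt(2))
(B(115, 66) + 32647)*(-32038 + (-6635 + 17524)) = (I*115*sqrt(2) + 32647)*(-32038 + (-6635 + 17524)) = (115*I*sqrt(2) + 32647)*(-32038 + 10889) = (32647 + 115*I*sqrt(2))*(-21149) = -690451403 - 2432135*I*sqrt(2)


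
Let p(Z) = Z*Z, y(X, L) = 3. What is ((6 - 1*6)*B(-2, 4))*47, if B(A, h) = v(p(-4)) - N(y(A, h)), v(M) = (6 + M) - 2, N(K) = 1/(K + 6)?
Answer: 0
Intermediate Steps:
p(Z) = Z**2
N(K) = 1/(6 + K)
v(M) = 4 + M
B(A, h) = 179/9 (B(A, h) = (4 + (-4)**2) - 1/(6 + 3) = (4 + 16) - 1/9 = 20 - 1*1/9 = 20 - 1/9 = 179/9)
((6 - 1*6)*B(-2, 4))*47 = ((6 - 1*6)*(179/9))*47 = ((6 - 6)*(179/9))*47 = (0*(179/9))*47 = 0*47 = 0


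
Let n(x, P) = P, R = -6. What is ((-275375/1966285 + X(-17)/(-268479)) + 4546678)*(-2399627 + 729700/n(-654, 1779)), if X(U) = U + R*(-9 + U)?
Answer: -2048926665989778670487268338/187829036817237 ≈ -1.0908e+13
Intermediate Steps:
X(U) = 54 - 5*U (X(U) = U - 6*(-9 + U) = U + (54 - 6*U) = 54 - 5*U)
((-275375/1966285 + X(-17)/(-268479)) + 4546678)*(-2399627 + 729700/n(-654, 1779)) = ((-275375/1966285 + (54 - 5*(-17))/(-268479)) + 4546678)*(-2399627 + 729700/1779) = ((-275375*1/1966285 + (54 + 85)*(-1/268479)) + 4546678)*(-2399627 + 729700*(1/1779)) = ((-55075/393257 + 139*(-1/268479)) + 4546678)*(-2399627 + 729700/1779) = ((-55075/393257 - 139/268479) + 4546678)*(-4268206733/1779) = (-14841143648/105581246103 + 4546678)*(-4268206733/1779) = (480043914027952186/105581246103)*(-4268206733/1779) = -2048926665989778670487268338/187829036817237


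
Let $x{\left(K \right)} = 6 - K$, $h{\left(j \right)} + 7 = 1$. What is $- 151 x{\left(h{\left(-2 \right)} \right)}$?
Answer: $-1812$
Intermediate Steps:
$h{\left(j \right)} = -6$ ($h{\left(j \right)} = -7 + 1 = -6$)
$- 151 x{\left(h{\left(-2 \right)} \right)} = - 151 \left(6 - -6\right) = - 151 \left(6 + 6\right) = \left(-151\right) 12 = -1812$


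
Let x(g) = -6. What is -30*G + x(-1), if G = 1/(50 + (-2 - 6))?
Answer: -47/7 ≈ -6.7143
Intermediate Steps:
G = 1/42 (G = 1/(50 - 8) = 1/42 ≈ 0.023810)
-30*G + x(-1) = -30*1/42 - 6 = -5/7 - 6 = -47/7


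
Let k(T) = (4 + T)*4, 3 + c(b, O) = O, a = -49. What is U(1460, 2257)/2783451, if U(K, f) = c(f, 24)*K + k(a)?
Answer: 10160/927817 ≈ 0.010950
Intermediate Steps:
c(b, O) = -3 + O
k(T) = 16 + 4*T
U(K, f) = -180 + 21*K (U(K, f) = (-3 + 24)*K + (16 + 4*(-49)) = 21*K + (16 - 196) = 21*K - 180 = -180 + 21*K)
U(1460, 2257)/2783451 = (-180 + 21*1460)/2783451 = (-180 + 30660)*(1/2783451) = 30480*(1/2783451) = 10160/927817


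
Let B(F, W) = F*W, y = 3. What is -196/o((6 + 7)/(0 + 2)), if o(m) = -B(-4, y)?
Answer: -49/3 ≈ -16.333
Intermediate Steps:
o(m) = 12 (o(m) = -(-4)*3 = -1*(-12) = 12)
-196/o((6 + 7)/(0 + 2)) = -196/12 = -196*1/12 = -49/3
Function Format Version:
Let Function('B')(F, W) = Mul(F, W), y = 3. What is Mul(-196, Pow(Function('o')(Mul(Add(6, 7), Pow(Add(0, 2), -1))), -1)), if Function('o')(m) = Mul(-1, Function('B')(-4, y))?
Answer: Rational(-49, 3) ≈ -16.333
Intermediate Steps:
Function('o')(m) = 12 (Function('o')(m) = Mul(-1, Mul(-4, 3)) = Mul(-1, -12) = 12)
Mul(-196, Pow(Function('o')(Mul(Add(6, 7), Pow(Add(0, 2), -1))), -1)) = Mul(-196, Pow(12, -1)) = Mul(-196, Rational(1, 12)) = Rational(-49, 3)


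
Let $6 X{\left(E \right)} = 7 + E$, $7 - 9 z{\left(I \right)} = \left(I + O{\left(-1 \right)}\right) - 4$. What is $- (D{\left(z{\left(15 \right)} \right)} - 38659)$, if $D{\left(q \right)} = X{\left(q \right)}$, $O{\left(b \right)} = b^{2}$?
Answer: $\frac{1043764}{27} \approx 38658.0$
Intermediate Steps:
$z{\left(I \right)} = \frac{10}{9} - \frac{I}{9}$ ($z{\left(I \right)} = \frac{7}{9} - \frac{\left(I + \left(-1\right)^{2}\right) - 4}{9} = \frac{7}{9} - \frac{\left(I + 1\right) - 4}{9} = \frac{7}{9} - \frac{\left(1 + I\right) - 4}{9} = \frac{7}{9} - \frac{-3 + I}{9} = \frac{7}{9} - \left(- \frac{1}{3} + \frac{I}{9}\right) = \frac{10}{9} - \frac{I}{9}$)
$X{\left(E \right)} = \frac{7}{6} + \frac{E}{6}$ ($X{\left(E \right)} = \frac{7 + E}{6} = \frac{7}{6} + \frac{E}{6}$)
$D{\left(q \right)} = \frac{7}{6} + \frac{q}{6}$
$- (D{\left(z{\left(15 \right)} \right)} - 38659) = - (\left(\frac{7}{6} + \frac{\frac{10}{9} - \frac{5}{3}}{6}\right) - 38659) = - (\left(\frac{7}{6} + \frac{1}{6} \left(- \frac{5}{9}\right)\right) - 38659) = - (\left(\frac{7}{6} - \frac{5}{54}\right) - 38659) = - (\frac{29}{27} - 38659) = \left(-1\right) \left(- \frac{1043764}{27}\right) = \frac{1043764}{27}$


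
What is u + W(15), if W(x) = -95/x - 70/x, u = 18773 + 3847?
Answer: 22609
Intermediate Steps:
u = 22620
W(x) = -165/x
u + W(15) = 22620 - 165/15 = 22620 - 165*1/15 = 22620 - 11 = 22609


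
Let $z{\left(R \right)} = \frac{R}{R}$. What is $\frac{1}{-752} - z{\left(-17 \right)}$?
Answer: $- \frac{753}{752} \approx -1.0013$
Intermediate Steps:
$z{\left(R \right)} = 1$
$\frac{1}{-752} - z{\left(-17 \right)} = \frac{1}{-752} - 1 = - \frac{1}{752} - 1 = - \frac{753}{752}$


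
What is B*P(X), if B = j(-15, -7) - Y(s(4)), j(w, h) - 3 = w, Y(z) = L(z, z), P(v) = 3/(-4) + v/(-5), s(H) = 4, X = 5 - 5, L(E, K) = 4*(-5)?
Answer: -6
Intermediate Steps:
L(E, K) = -20
X = 0
P(v) = -¾ - v/5 (P(v) = 3*(-¼) + v*(-⅕) = -¾ - v/5)
Y(z) = -20
j(w, h) = 3 + w
B = 8 (B = (3 - 15) - 1*(-20) = -12 + 20 = 8)
B*P(X) = 8*(-¾ - ⅕*0) = 8*(-¾ + 0) = 8*(-¾) = -6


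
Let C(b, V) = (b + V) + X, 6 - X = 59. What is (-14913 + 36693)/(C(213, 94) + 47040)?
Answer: 10890/23647 ≈ 0.46052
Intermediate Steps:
X = -53 (X = 6 - 1*59 = 6 - 59 = -53)
C(b, V) = -53 + V + b (C(b, V) = (b + V) - 53 = (V + b) - 53 = -53 + V + b)
(-14913 + 36693)/(C(213, 94) + 47040) = (-14913 + 36693)/((-53 + 94 + 213) + 47040) = 21780/(254 + 47040) = 21780/47294 = 21780*(1/47294) = 10890/23647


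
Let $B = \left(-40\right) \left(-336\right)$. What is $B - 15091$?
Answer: $-1651$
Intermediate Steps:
$B = 13440$
$B - 15091 = 13440 - 15091 = -1651$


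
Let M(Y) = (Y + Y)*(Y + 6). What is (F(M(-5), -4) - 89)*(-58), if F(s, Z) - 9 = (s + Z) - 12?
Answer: 6148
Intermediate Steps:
M(Y) = 2*Y*(6 + Y) (M(Y) = (2*Y)*(6 + Y) = 2*Y*(6 + Y))
F(s, Z) = -3 + Z + s (F(s, Z) = 9 + ((s + Z) - 12) = 9 + ((Z + s) - 12) = 9 + (-12 + Z + s) = -3 + Z + s)
(F(M(-5), -4) - 89)*(-58) = ((-3 - 4 + 2*(-5)*(6 - 5)) - 89)*(-58) = ((-3 - 4 + 2*(-5)*1) - 89)*(-58) = ((-3 - 4 - 10) - 89)*(-58) = (-17 - 89)*(-58) = -106*(-58) = 6148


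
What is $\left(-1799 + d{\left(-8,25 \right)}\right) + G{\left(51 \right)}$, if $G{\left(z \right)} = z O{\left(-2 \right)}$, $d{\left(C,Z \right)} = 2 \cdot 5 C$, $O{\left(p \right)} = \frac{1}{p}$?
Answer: $- \frac{3809}{2} \approx -1904.5$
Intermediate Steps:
$d{\left(C,Z \right)} = 10 C$
$G{\left(z \right)} = - \frac{z}{2}$ ($G{\left(z \right)} = \frac{z}{-2} = z \left(- \frac{1}{2}\right) = - \frac{z}{2}$)
$\left(-1799 + d{\left(-8,25 \right)}\right) + G{\left(51 \right)} = \left(-1799 + 10 \left(-8\right)\right) - \frac{51}{2} = \left(-1799 - 80\right) - \frac{51}{2} = -1879 - \frac{51}{2} = - \frac{3809}{2}$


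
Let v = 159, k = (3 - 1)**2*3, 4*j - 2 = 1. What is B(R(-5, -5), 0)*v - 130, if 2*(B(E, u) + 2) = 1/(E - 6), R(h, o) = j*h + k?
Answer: -1238/3 ≈ -412.67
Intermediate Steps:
j = 3/4 (j = 1/2 + (1/4)*1 = 1/2 + 1/4 = 3/4 ≈ 0.75000)
k = 12 (k = 2**2*3 = 4*3 = 12)
R(h, o) = 12 + 3*h/4 (R(h, o) = 3*h/4 + 12 = 12 + 3*h/4)
B(E, u) = -2 + 1/(2*(-6 + E)) (B(E, u) = -2 + 1/(2*(E - 6)) = -2 + 1/(2*(-6 + E)))
B(R(-5, -5), 0)*v - 130 = ((25 - 4*(12 + (3/4)*(-5)))/(2*(-6 + (12 + (3/4)*(-5)))))*159 - 130 = ((25 - 4*(12 - 15/4))/(2*(-6 + (12 - 15/4))))*159 - 130 = ((25 - 4*33/4)/(2*(-6 + 33/4)))*159 - 130 = ((25 - 33)/(2*(9/4)))*159 - 130 = ((1/2)*(4/9)*(-8))*159 - 130 = -16/9*159 - 130 = -848/3 - 130 = -1238/3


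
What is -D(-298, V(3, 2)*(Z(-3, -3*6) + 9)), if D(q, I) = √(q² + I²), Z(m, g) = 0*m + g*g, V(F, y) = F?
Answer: -√1086805 ≈ -1042.5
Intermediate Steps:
Z(m, g) = g² (Z(m, g) = 0 + g² = g²)
D(q, I) = √(I² + q²)
-D(-298, V(3, 2)*(Z(-3, -3*6) + 9)) = -√((3*((-3*6)² + 9))² + (-298)²) = -√((3*((-18)² + 9))² + 88804) = -√((3*(324 + 9))² + 88804) = -√((3*333)² + 88804) = -√(999² + 88804) = -√(998001 + 88804) = -√1086805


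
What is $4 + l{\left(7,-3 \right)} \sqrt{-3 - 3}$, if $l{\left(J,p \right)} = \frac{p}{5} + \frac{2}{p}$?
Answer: $4 - \frac{19 i \sqrt{6}}{15} \approx 4.0 - 3.1027 i$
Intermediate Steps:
$l{\left(J,p \right)} = \frac{2}{p} + \frac{p}{5}$ ($l{\left(J,p \right)} = p \frac{1}{5} + \frac{2}{p} = \frac{p}{5} + \frac{2}{p} = \frac{2}{p} + \frac{p}{5}$)
$4 + l{\left(7,-3 \right)} \sqrt{-3 - 3} = 4 + \left(\frac{2}{-3} + \frac{1}{5} \left(-3\right)\right) \sqrt{-3 - 3} = 4 + \left(2 \left(- \frac{1}{3}\right) - \frac{3}{5}\right) \sqrt{-6} = 4 + \left(- \frac{2}{3} - \frac{3}{5}\right) i \sqrt{6} = 4 - \frac{19 i \sqrt{6}}{15}$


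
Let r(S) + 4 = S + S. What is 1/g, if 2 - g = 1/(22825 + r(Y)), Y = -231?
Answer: 22359/44717 ≈ 0.50001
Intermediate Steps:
r(S) = -4 + 2*S (r(S) = -4 + (S + S) = -4 + 2*S)
g = 44717/22359 (g = 2 - 1/(22825 + (-4 + 2*(-231))) = 2 - 1/(22825 + (-4 - 462)) = 2 - 1/(22825 - 466) = 2 - 1/22359 = 44717/22359 ≈ 2.0000)
1/g = 1/(44717/22359) = 22359/44717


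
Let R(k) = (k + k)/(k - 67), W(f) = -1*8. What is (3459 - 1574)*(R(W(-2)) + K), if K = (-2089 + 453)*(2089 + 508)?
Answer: -120131760268/15 ≈ -8.0088e+9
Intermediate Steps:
W(f) = -8
K = -4248692 (K = -1636*2597 = -4248692)
R(k) = 2*k/(-67 + k) (R(k) = (2*k)/(-67 + k) = 2*k/(-67 + k))
(3459 - 1574)*(R(W(-2)) + K) = (3459 - 1574)*(2*(-8)/(-67 - 8) - 4248692) = 1885*(2*(-8)/(-75) - 4248692) = 1885*(2*(-8)*(-1/75) - 4248692) = 1885*(16/75 - 4248692) = 1885*(-318651884/75) = -120131760268/15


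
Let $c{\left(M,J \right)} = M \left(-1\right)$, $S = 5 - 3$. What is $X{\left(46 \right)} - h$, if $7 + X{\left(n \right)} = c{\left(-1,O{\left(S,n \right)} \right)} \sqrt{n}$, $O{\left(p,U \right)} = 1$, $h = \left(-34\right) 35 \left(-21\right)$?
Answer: $-24997 + \sqrt{46} \approx -24990.0$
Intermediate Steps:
$S = 2$
$h = 24990$ ($h = \left(-1190\right) \left(-21\right) = 24990$)
$c{\left(M,J \right)} = - M$
$X{\left(n \right)} = -7 + \sqrt{n}$ ($X{\left(n \right)} = -7 + \left(-1\right) \left(-1\right) \sqrt{n} = -7 + 1 \sqrt{n} = -7 + \sqrt{n}$)
$X{\left(46 \right)} - h = \left(-7 + \sqrt{46}\right) - 24990 = -24997 + \sqrt{46}$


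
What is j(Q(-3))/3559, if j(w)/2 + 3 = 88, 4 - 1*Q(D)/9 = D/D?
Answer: 170/3559 ≈ 0.047766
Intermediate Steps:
Q(D) = 27 (Q(D) = 36 - 9*D/D = 36 - 9*1 = 36 - 9 = 27)
j(w) = 170 (j(w) = -6 + 2*88 = -6 + 176 = 170)
j(Q(-3))/3559 = 170/3559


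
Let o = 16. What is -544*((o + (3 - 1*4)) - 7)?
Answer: -4352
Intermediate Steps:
-544*((o + (3 - 1*4)) - 7) = -544*((16 + (3 - 1*4)) - 7) = -544*((16 + (3 - 4)) - 7) = -544*((16 - 1) - 7) = -544*(15 - 7) = -544*8 = -4352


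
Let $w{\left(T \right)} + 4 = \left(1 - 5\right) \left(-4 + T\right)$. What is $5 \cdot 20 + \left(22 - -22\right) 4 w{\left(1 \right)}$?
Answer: $1508$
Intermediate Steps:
$w{\left(T \right)} = 12 - 4 T$ ($w{\left(T \right)} = -4 + \left(1 - 5\right) \left(-4 + T\right) = -4 - 4 \left(-4 + T\right) = -4 - \left(-16 + 4 T\right) = 12 - 4 T$)
$5 \cdot 20 + \left(22 - -22\right) 4 w{\left(1 \right)} = 5 \cdot 20 + \left(22 - -22\right) 4 \left(12 - 4\right) = 100 + \left(22 + 22\right) 4 \left(12 - 4\right) = 100 + 44 \cdot 4 \cdot 8 = 100 + 44 \cdot 32 = 100 + 1408 = 1508$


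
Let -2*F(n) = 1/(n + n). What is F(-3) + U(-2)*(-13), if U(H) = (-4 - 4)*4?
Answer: 4993/12 ≈ 416.08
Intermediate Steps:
U(H) = -32 (U(H) = -8*4 = -32)
F(n) = -1/(4*n) (F(n) = -1/(2*(n + n)) = -1/(2*n)/2 = -1/(4*n))
F(-3) + U(-2)*(-13) = -1/4/(-3) - 32*(-13) = -1/4*(-1/3) + 416 = 1/12 + 416 = 4993/12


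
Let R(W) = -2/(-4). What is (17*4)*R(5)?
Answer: 34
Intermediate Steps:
R(W) = ½ (R(W) = -2*(-¼) = ½)
(17*4)*R(5) = (17*4)*(½) = 68*(½) = 34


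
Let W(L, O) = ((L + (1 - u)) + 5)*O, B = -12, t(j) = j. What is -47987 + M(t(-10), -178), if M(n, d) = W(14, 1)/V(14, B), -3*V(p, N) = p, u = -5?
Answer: -671893/14 ≈ -47992.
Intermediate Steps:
V(p, N) = -p/3
W(L, O) = O*(11 + L) (W(L, O) = ((L + (1 - 1*(-5))) + 5)*O = ((L + (1 + 5)) + 5)*O = ((L + 6) + 5)*O = ((6 + L) + 5)*O = (11 + L)*O = O*(11 + L))
M(n, d) = -75/14 (M(n, d) = (1*(11 + 14))/((-1/3*14)) = (1*25)/(-14/3) = 25*(-3/14) = -75/14)
-47987 + M(t(-10), -178) = -47987 - 75/14 = -671893/14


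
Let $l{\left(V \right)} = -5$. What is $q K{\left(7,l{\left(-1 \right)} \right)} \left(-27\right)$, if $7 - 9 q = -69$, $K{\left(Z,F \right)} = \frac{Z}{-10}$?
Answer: $\frac{798}{5} \approx 159.6$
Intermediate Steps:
$K{\left(Z,F \right)} = - \frac{Z}{10}$ ($K{\left(Z,F \right)} = Z \left(- \frac{1}{10}\right) = - \frac{Z}{10}$)
$q = \frac{76}{9}$ ($q = \frac{7}{9} - - \frac{23}{3} = \frac{7}{9} + \frac{23}{3} = \frac{76}{9} \approx 8.4444$)
$q K{\left(7,l{\left(-1 \right)} \right)} \left(-27\right) = \frac{76 \left(\left(- \frac{1}{10}\right) 7\right)}{9} \left(-27\right) = \frac{76}{9} \left(- \frac{7}{10}\right) \left(-27\right) = \left(- \frac{266}{45}\right) \left(-27\right) = \frac{798}{5}$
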